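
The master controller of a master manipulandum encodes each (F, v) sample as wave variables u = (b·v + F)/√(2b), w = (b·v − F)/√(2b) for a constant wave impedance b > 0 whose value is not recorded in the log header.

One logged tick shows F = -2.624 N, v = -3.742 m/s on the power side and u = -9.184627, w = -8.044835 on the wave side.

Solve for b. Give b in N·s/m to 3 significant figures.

u + w = -17.229462;  u + w = √(2b)·v, so √(2b) = -17.229462/(-3.742) = 4.604346.
b = (√(2b))²/2 = 21.200000/2 = 10.600000.
(Check via u − w = 2F/√(2b): u − w = -1.139792, 2F/√(2b) = -1.139793.)

b = 10.6 N·s/m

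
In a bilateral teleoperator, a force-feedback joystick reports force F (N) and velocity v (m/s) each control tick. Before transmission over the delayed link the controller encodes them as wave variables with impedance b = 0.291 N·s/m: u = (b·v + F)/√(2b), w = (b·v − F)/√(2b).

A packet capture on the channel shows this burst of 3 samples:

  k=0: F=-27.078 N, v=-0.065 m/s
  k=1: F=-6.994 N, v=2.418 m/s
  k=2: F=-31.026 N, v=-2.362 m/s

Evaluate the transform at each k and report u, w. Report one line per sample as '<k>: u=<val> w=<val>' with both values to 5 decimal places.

0: u=-35.51881 w=35.46922
1: u=-8.24545 w=10.09011
2: u=-41.57005 w=39.76810

k=0: b·v=0.291×(-0.065)=-0.01891; √(2b)=0.76289; u=(-0.01891+(-27.078))/0.76289=-35.51881, w=(-0.01891−(-27.078))/0.76289=35.46922
k=1: b·v=0.291×2.418=0.70364; √(2b)=0.76289; u=(0.70364+(-6.994))/0.76289=-8.24545, w=(0.70364−(-6.994))/0.76289=10.09011
k=2: b·v=0.291×(-2.362)=-0.68734; √(2b)=0.76289; u=(-0.68734+(-31.026))/0.76289=-41.57005, w=(-0.68734−(-31.026))/0.76289=39.76810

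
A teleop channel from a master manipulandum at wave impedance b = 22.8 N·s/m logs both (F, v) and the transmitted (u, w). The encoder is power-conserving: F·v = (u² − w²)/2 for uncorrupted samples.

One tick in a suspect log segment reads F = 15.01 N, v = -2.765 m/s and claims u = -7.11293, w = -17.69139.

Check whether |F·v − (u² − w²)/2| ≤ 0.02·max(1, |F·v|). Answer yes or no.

F·v = 15.01×(-2.765) = -41.5027 W.
(u² − w²)/2 = (50.5938 − 312.9853)/2 = -131.1958 W.
|Δ| = 89.6931;  2% of max(1, |F·v|) = 0.8301.

no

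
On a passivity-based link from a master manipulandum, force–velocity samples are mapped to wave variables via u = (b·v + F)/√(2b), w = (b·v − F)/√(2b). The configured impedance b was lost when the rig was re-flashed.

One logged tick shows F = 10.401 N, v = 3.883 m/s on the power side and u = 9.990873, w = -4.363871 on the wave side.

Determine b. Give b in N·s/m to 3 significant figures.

b = 1.05 N·s/m

u + w = 5.627002;  u + w = √(2b)·v, so √(2b) = 5.627002/3.883 = 1.449138.
b = (√(2b))²/2 = 2.100000/2 = 1.050000.
(Check via u − w = 2F/√(2b): u − w = 14.354744, 2F/√(2b) = 14.354743.)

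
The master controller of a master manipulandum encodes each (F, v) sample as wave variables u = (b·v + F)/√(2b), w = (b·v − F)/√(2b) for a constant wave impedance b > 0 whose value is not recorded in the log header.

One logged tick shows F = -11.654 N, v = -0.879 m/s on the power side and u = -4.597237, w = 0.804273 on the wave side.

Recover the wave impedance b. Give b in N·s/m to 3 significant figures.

b = 9.31 N·s/m

u + w = -3.792964;  u + w = √(2b)·v, so √(2b) = -3.792964/(-0.879) = 4.315090.
b = (√(2b))²/2 = 18.620001/2 = 9.310000.
(Check via u − w = 2F/√(2b): u − w = -5.401510, 2F/√(2b) = -5.401510.)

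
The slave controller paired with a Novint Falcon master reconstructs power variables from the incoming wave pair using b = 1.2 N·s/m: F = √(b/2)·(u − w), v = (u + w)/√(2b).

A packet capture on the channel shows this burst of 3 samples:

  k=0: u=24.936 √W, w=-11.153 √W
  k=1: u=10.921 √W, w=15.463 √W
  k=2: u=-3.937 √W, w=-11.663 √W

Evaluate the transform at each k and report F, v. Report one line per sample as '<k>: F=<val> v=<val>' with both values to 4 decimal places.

k=0: u−w=36.0890, u+w=13.7830; √(b/2)=0.7746, √(2b)=1.5492; F=0.7746×36.089=27.9544, v=13.7830/1.5492=8.8969
k=1: u−w=-4.5420, u+w=26.3840; √(b/2)=0.7746, √(2b)=1.5492; F=0.7746×(-4.542)=-3.5182, v=26.3840/1.5492=17.0308
k=2: u−w=7.7260, u+w=-15.6000; √(b/2)=0.7746, √(2b)=1.5492; F=0.7746×7.726=5.9845, v=-15.6000/1.5492=-10.0698

0: F=27.9544 v=8.8969
1: F=-3.5182 v=17.0308
2: F=5.9845 v=-10.0698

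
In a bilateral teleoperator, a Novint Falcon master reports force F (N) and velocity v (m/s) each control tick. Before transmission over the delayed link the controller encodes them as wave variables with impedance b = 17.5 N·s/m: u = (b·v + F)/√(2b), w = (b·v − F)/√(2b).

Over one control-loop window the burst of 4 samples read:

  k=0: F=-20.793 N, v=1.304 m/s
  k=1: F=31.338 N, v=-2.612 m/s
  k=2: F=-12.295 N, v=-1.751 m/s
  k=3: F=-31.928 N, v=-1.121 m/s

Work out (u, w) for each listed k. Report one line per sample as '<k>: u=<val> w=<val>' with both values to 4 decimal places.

k=0: b·v=17.5×1.304=22.8200; √(2b)=5.9161; u=(22.8200+(-20.793))/5.9161=0.3426, w=(22.8200−(-20.793))/5.9161=7.3719
k=1: b·v=17.5×(-2.612)=-45.7100; √(2b)=5.9161; u=(-45.7100+31.338)/5.9161=-2.4293, w=(-45.7100−31.338)/5.9161=-13.0235
k=2: b·v=17.5×(-1.751)=-30.6425; √(2b)=5.9161; u=(-30.6425+(-12.295))/5.9161=-7.2578, w=(-30.6425−(-12.295))/5.9161=-3.1013
k=3: b·v=17.5×(-1.121)=-19.6175; √(2b)=5.9161; u=(-19.6175+(-31.928))/5.9161=-8.7128, w=(-19.6175−(-31.928))/5.9161=2.0809

0: u=0.3426 w=7.3719
1: u=-2.4293 w=-13.0235
2: u=-7.2578 w=-3.1013
3: u=-8.7128 w=2.0809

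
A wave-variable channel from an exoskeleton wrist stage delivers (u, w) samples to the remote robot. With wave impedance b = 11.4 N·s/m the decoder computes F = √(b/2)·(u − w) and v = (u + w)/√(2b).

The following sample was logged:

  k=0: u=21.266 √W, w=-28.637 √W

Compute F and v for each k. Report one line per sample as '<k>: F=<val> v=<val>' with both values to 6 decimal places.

k=0: u−w=49.903000, u+w=-7.371000; √(b/2)=2.387467, √(2b)=4.774935; F=2.387467×49.903=119.141780, v=-7.371000/4.774935=-1.543686

0: F=119.141780 v=-1.543686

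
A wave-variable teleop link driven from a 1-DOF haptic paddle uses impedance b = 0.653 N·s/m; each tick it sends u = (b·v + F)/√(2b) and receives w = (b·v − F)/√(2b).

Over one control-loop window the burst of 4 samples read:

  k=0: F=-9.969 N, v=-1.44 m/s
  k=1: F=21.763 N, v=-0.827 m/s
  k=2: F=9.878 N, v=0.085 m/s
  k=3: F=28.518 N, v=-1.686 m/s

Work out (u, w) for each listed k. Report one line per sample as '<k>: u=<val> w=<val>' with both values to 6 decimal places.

0: u=-9.546102 w=7.900465
1: u=18.570968 w=-19.516067
2: u=8.692224 w=-8.595086
3: u=23.991036 w=-25.917803

k=0: b·v=0.653×(-1.44)=-0.940320; √(2b)=1.142804; u=(-0.940320+(-9.969))/1.142804=-9.546102, w=(-0.940320−(-9.969))/1.142804=7.900465
k=1: b·v=0.653×(-0.827)=-0.540031; √(2b)=1.142804; u=(-0.540031+21.763)/1.142804=18.570968, w=(-0.540031−21.763)/1.142804=-19.516067
k=2: b·v=0.653×0.085=0.055505; √(2b)=1.142804; u=(0.055505+9.878)/1.142804=8.692224, w=(0.055505−9.878)/1.142804=-8.595086
k=3: b·v=0.653×(-1.686)=-1.100958; √(2b)=1.142804; u=(-1.100958+28.518)/1.142804=23.991036, w=(-1.100958−28.518)/1.142804=-25.917803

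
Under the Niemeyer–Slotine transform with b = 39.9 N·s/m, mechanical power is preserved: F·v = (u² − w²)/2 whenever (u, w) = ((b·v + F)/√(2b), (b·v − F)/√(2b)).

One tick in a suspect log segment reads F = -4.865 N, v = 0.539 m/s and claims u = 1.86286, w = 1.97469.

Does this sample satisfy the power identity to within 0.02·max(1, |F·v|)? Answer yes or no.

no

F·v = (-4.865)×0.539 = -2.62224 W.
(u² − w²)/2 = (3.47025 − 3.89940)/2 = -0.21458 W.
|Δ| = 2.40766;  2% of max(1, |F·v|) = 0.05244.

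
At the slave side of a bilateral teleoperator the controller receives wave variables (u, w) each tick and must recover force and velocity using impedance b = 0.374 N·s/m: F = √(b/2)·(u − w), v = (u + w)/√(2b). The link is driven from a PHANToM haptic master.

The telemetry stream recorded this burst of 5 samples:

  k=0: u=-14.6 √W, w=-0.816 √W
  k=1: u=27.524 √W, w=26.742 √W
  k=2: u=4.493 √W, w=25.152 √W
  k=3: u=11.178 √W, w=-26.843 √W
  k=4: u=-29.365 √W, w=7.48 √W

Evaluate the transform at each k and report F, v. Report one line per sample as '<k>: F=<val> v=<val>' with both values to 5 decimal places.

0: F=-5.96068 v=-17.82465
1: F=0.33816 v=62.74469
2: F=-8.93367 v=34.27683
3: F=16.44161 v=-18.11255
4: F=-15.93307 v=-25.30438

k=0: u−w=-13.78400, u+w=-15.41600; √(b/2)=0.43243, √(2b)=0.86487; F=0.43243×(-13.784)=-5.96068, v=-15.41600/0.86487=-17.82465
k=1: u−w=0.78200, u+w=54.26600; √(b/2)=0.43243, √(2b)=0.86487; F=0.43243×0.782=0.33816, v=54.26600/0.86487=62.74469
k=2: u−w=-20.65900, u+w=29.64500; √(b/2)=0.43243, √(2b)=0.86487; F=0.43243×(-20.659)=-8.93367, v=29.64500/0.86487=34.27683
k=3: u−w=38.02100, u+w=-15.66500; √(b/2)=0.43243, √(2b)=0.86487; F=0.43243×38.021=16.44161, v=-15.66500/0.86487=-18.11255
k=4: u−w=-36.84500, u+w=-21.88500; √(b/2)=0.43243, √(2b)=0.86487; F=0.43243×(-36.845)=-15.93307, v=-21.88500/0.86487=-25.30438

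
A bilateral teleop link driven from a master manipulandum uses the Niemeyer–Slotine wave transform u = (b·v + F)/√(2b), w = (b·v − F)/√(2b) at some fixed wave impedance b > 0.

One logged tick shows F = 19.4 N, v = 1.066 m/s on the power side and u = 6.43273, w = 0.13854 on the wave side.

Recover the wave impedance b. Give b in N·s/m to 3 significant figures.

u + w = 6.57127;  u + w = √(2b)·v, so √(2b) = 6.57127/1.066 = 6.16442.
b = (√(2b))²/2 = 38.00005/2 = 19.00003.
(Check via u − w = 2F/√(2b): u − w = 6.29419, 2F/√(2b) = 6.29419.)

b = 19 N·s/m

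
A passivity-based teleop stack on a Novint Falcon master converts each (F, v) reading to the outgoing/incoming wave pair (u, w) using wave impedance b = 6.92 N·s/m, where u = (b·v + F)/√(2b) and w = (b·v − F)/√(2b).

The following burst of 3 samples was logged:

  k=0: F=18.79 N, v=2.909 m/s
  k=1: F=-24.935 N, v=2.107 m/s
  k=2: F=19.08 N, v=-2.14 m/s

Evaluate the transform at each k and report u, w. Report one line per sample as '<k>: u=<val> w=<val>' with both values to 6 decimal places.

k=0: b·v=6.92×2.909=20.130280; √(2b)=3.720215; u=(20.130280+18.79)/3.720215=10.461836, w=(20.130280−18.79)/3.720215=0.360269
k=1: b·v=6.92×2.107=14.580440; √(2b)=3.720215; u=(14.580440+(-24.935))/3.720215=-2.783323, w=(14.580440−(-24.935))/3.720215=10.621816
k=2: b·v=6.92×(-2.14)=-14.808800; √(2b)=3.720215; u=(-14.808800+19.08)/3.720215=1.148106, w=(-14.808800−19.08)/3.720215=-9.109366

0: u=10.461836 w=0.360269
1: u=-2.783323 w=10.621816
2: u=1.148106 w=-9.109366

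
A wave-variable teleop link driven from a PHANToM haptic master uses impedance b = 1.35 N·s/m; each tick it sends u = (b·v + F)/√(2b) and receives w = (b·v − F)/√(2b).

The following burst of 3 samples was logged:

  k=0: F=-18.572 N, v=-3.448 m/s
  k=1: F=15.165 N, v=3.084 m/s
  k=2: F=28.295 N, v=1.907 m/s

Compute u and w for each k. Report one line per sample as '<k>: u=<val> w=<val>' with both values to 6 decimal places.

0: u=-14.135380 w=8.469738
1: u=11.762890 w=-6.695361
2: u=18.786549 w=-15.653028

k=0: b·v=1.35×(-3.448)=-4.654800; √(2b)=1.643168; u=(-4.654800+(-18.572))/1.643168=-14.135380, w=(-4.654800−(-18.572))/1.643168=8.469738
k=1: b·v=1.35×3.084=4.163400; √(2b)=1.643168; u=(4.163400+15.165)/1.643168=11.762890, w=(4.163400−15.165)/1.643168=-6.695361
k=2: b·v=1.35×1.907=2.574450; √(2b)=1.643168; u=(2.574450+28.295)/1.643168=18.786549, w=(2.574450−28.295)/1.643168=-15.653028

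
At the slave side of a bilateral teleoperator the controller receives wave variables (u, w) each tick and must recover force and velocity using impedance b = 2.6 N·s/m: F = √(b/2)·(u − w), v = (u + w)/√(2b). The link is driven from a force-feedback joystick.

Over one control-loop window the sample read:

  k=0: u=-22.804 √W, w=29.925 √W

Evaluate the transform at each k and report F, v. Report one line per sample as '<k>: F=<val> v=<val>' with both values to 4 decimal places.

0: F=-60.1203 v=3.1228

k=0: u−w=-52.7290, u+w=7.1210; √(b/2)=1.1402, √(2b)=2.2804; F=1.1402×(-52.729)=-60.1203, v=7.1210/2.2804=3.1228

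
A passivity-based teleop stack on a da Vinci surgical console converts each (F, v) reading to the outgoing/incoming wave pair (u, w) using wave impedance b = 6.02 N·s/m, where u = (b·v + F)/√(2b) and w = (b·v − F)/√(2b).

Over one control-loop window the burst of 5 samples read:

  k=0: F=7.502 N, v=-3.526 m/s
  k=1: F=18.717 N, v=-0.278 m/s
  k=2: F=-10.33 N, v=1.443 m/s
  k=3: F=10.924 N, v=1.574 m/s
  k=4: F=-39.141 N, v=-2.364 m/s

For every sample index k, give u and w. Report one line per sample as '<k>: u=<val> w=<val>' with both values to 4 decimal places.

0: u=-3.9553 w=-8.2794
1: u=4.9118 w=-5.8765
2: u=-0.4735 w=5.4806
3: u=5.8790 w=-0.4175
4: u=-15.3816 w=7.1789

k=0: b·v=6.02×(-3.526)=-21.2265; √(2b)=3.4699; u=(-21.2265+7.502)/3.4699=-3.9553, w=(-21.2265−7.502)/3.4699=-8.2794
k=1: b·v=6.02×(-0.278)=-1.6736; √(2b)=3.4699; u=(-1.6736+18.717)/3.4699=4.9118, w=(-1.6736−18.717)/3.4699=-5.8765
k=2: b·v=6.02×1.443=8.6869; √(2b)=3.4699; u=(8.6869+(-10.33))/3.4699=-0.4735, w=(8.6869−(-10.33))/3.4699=5.4806
k=3: b·v=6.02×1.574=9.4755; √(2b)=3.4699; u=(9.4755+10.924)/3.4699=5.8790, w=(9.4755−10.924)/3.4699=-0.4175
k=4: b·v=6.02×(-2.364)=-14.2313; √(2b)=3.4699; u=(-14.2313+(-39.141))/3.4699=-15.3816, w=(-14.2313−(-39.141))/3.4699=7.1789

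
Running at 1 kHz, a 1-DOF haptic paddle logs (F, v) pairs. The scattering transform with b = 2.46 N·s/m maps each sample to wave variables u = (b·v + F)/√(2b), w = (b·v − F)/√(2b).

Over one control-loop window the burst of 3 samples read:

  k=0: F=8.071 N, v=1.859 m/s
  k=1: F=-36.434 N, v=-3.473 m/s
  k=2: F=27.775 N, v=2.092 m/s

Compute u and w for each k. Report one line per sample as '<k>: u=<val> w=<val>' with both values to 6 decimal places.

k=0: b·v=2.46×1.859=4.573140; √(2b)=2.218107; u=(4.573140+8.071)/2.218107=5.700419, w=(4.573140−8.071)/2.218107=-1.576957
k=1: b·v=2.46×(-3.473)=-8.543580; √(2b)=2.218107; u=(-8.543580+(-36.434))/2.218107=-20.277459, w=(-8.543580−(-36.434))/2.218107=12.573972
k=2: b·v=2.46×2.092=5.146320; √(2b)=2.218107; u=(5.146320+27.775)/2.218107=14.842077, w=(5.146320−27.775)/2.218107=-10.201797

0: u=5.700419 w=-1.576957
1: u=-20.277459 w=12.573972
2: u=14.842077 w=-10.201797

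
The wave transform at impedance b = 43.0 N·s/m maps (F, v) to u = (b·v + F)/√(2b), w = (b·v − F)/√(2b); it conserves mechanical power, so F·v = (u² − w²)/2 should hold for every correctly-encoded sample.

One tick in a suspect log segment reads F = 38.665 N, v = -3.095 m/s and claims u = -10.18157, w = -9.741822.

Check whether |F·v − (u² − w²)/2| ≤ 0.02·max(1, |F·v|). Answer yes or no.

no

F·v = 38.665×(-3.095) = -119.668175 W.
(u² − w²)/2 = (103.664368 − 94.903096)/2 = 4.380636 W.
|Δ| = 124.048811;  2% of max(1, |F·v|) = 2.393363.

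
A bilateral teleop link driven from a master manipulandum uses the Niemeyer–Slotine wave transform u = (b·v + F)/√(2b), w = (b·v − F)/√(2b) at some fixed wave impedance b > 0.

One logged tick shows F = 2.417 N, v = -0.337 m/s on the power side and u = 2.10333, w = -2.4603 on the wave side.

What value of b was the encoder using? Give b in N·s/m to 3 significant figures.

b = 0.561 N·s/m

u + w = -0.35697;  u + w = √(2b)·v, so √(2b) = -0.35697/(-0.337) = 1.05926.
b = (√(2b))²/2 = 1.12203/2 = 0.56101.
(Check via u − w = 2F/√(2b): u − w = 4.56363, 2F/√(2b) = 4.56357.)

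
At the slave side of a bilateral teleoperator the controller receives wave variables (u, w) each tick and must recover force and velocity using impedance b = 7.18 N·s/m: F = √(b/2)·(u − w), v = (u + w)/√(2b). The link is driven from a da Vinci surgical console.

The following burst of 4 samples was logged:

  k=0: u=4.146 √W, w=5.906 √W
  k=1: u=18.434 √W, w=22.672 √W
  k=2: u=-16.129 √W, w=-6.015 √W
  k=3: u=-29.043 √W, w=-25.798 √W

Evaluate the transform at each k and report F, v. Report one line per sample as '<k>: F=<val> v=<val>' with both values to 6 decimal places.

k=0: u−w=-1.760000, u+w=10.052000; √(b/2)=1.894730, √(2b)=3.789459; F=1.894730×(-1.76)=-3.334724, v=10.052000/3.789459=2.652621
k=1: u−w=-4.238000, u+w=41.106000; √(b/2)=1.894730, √(2b)=3.789459; F=1.894730×(-4.238)=-8.029864, v=41.106000/3.789459=10.847459
k=2: u−w=-10.114000, u+w=-22.144000; √(b/2)=1.894730, √(2b)=3.789459; F=1.894730×(-10.114)=-19.163294, v=-22.144000/3.789459=-5.843578
k=3: u−w=-3.245000, u+w=-54.841000; √(b/2)=1.894730, √(2b)=3.789459; F=1.894730×(-3.245)=-6.148397, v=-54.841000/3.789459=-14.471986

0: F=-3.334724 v=2.652621
1: F=-8.029864 v=10.847459
2: F=-19.163294 v=-5.843578
3: F=-6.148397 v=-14.471986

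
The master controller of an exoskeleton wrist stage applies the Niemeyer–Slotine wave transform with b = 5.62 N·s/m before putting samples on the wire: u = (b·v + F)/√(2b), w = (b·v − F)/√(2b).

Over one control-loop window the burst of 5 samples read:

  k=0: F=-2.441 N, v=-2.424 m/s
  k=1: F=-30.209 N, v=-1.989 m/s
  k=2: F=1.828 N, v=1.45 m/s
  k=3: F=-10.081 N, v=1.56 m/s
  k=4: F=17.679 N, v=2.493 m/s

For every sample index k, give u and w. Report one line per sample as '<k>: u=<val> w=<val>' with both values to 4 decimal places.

k=0: b·v=5.62×(-2.424)=-13.6229; √(2b)=3.3526; u=(-13.6229+(-2.441))/3.3526=-4.7915, w=(-13.6229−(-2.441))/3.3526=-3.3353
k=1: b·v=5.62×(-1.989)=-11.1782; √(2b)=3.3526; u=(-11.1782+(-30.209))/3.3526=-12.3448, w=(-11.1782−(-30.209))/3.3526=5.6764
k=2: b·v=5.62×1.45=8.1490; √(2b)=3.3526; u=(8.1490+1.828)/3.3526=2.9759, w=(8.1490−1.828)/3.3526=1.8854
k=3: b·v=5.62×1.56=8.7672; √(2b)=3.3526; u=(8.7672+(-10.081))/3.3526=-0.3919, w=(8.7672−(-10.081))/3.3526=5.6219
k=4: b·v=5.62×2.493=14.0107; √(2b)=3.3526; u=(14.0107+17.679)/3.3526=9.4522, w=(14.0107−17.679)/3.3526=-1.0942

0: u=-4.7915 w=-3.3353
1: u=-12.3448 w=5.6764
2: u=2.9759 w=1.8854
3: u=-0.3919 w=5.6219
4: u=9.4522 w=-1.0942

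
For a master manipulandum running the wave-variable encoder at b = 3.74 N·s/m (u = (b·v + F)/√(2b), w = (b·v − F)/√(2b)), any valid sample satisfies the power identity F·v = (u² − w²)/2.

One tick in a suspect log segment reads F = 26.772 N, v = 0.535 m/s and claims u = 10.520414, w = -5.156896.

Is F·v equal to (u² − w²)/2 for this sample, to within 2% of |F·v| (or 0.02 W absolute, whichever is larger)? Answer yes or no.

no

F·v = 26.772×0.535 = 14.323020 W.
(u² − w²)/2 = (110.679111 − 26.593576)/2 = 42.042767 W.
|Δ| = 27.719747;  2% of max(1, |F·v|) = 0.286460.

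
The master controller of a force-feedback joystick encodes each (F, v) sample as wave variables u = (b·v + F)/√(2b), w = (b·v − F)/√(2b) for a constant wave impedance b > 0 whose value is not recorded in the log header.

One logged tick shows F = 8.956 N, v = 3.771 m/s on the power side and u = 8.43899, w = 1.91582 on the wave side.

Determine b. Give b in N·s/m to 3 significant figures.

u + w = 10.3548;  u + w = √(2b)·v, so √(2b) = 10.3548/3.771 = 2.7459.
b = (√(2b))²/2 = 7.5400/2 = 3.7700.
(Check via u − w = 2F/√(2b): u − w = 6.5232, 2F/√(2b) = 6.5232.)

b = 3.77 N·s/m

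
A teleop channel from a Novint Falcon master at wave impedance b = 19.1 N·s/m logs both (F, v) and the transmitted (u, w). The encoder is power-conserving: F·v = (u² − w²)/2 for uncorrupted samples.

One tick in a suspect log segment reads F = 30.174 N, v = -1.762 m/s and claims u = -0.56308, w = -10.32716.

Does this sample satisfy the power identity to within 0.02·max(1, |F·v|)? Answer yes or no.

F·v = 30.174×(-1.762) = -53.16659 W.
(u² − w²)/2 = (0.31706 − 106.65023)/2 = -53.16659 W.
|Δ| = 0.00000;  2% of max(1, |F·v|) = 1.06333.

yes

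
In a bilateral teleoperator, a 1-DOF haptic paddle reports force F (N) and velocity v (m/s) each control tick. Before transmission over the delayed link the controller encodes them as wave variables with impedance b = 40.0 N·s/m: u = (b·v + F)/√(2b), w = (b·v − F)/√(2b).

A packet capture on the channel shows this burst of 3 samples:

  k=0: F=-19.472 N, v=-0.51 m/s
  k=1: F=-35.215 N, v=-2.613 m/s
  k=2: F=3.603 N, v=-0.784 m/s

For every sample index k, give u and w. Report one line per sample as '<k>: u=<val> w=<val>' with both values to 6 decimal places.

k=0: b·v=40.0×(-0.51)=-20.400000; √(2b)=8.944272; u=(-20.400000+(-19.472))/8.944272=-4.457825, w=(-20.400000−(-19.472))/8.944272=-0.103754
k=1: b·v=40.0×(-2.613)=-104.520000; √(2b)=8.944272; u=(-104.520000+(-35.215))/8.944272=-15.622848, w=(-104.520000−(-35.215))/8.944272=-7.748535
k=2: b·v=40.0×(-0.784)=-31.360000; √(2b)=8.944272; u=(-31.360000+3.603)/8.944272=-3.103327, w=(-31.360000−3.603)/8.944272=-3.908982

0: u=-4.457825 w=-0.103754
1: u=-15.622848 w=-7.748535
2: u=-3.103327 w=-3.908982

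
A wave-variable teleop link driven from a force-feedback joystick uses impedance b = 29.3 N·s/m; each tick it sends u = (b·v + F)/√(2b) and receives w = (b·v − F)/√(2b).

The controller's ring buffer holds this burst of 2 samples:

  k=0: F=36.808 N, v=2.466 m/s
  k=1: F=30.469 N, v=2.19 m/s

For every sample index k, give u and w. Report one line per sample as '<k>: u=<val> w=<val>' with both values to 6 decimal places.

0: u=14.247014 w=4.630373
1: u=12.362536 w=4.402054

k=0: b·v=29.3×2.466=72.253800; √(2b)=7.655064; u=(72.253800+36.808)/7.655064=14.247014, w=(72.253800−36.808)/7.655064=4.630373
k=1: b·v=29.3×2.19=64.167000; √(2b)=7.655064; u=(64.167000+30.469)/7.655064=12.362536, w=(64.167000−30.469)/7.655064=4.402054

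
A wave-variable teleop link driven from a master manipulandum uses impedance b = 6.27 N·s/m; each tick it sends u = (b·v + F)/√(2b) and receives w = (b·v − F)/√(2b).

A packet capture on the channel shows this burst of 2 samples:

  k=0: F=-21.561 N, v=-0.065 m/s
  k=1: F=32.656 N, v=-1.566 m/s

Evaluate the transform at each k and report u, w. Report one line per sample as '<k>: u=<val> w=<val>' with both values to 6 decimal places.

0: u=-6.203726 w=5.973549
1: u=6.449020 w=-11.994517

k=0: b·v=6.27×(-0.065)=-0.407550; √(2b)=3.541186; u=(-0.407550+(-21.561))/3.541186=-6.203726, w=(-0.407550−(-21.561))/3.541186=5.973549
k=1: b·v=6.27×(-1.566)=-9.818820; √(2b)=3.541186; u=(-9.818820+32.656)/3.541186=6.449020, w=(-9.818820−32.656)/3.541186=-11.994517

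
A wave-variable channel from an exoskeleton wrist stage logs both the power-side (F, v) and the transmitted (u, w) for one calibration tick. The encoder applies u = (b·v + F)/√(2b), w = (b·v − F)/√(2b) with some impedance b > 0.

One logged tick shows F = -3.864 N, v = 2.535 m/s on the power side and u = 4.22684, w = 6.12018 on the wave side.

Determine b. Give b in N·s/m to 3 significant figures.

b = 8.33 N·s/m

u + w = 10.34702;  u + w = √(2b)·v, so √(2b) = 10.34702/2.535 = 4.08166.
b = (√(2b))²/2 = 16.65999/2 = 8.32999.
(Check via u − w = 2F/√(2b): u − w = -1.89334, 2F/√(2b) = -1.89335.)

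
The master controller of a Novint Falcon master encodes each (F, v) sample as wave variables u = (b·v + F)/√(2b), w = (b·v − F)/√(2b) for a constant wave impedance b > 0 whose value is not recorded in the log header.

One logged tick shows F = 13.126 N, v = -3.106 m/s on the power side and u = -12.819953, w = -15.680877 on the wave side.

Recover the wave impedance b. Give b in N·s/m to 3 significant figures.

u + w = -28.500830;  u + w = √(2b)·v, so √(2b) = -28.500830/(-3.106) = 9.176056.
b = (√(2b))²/2 = 84.200004/2 = 42.100002.
(Check via u − w = 2F/√(2b): u − w = 2.860924, 2F/√(2b) = 2.860924.)

b = 42.1 N·s/m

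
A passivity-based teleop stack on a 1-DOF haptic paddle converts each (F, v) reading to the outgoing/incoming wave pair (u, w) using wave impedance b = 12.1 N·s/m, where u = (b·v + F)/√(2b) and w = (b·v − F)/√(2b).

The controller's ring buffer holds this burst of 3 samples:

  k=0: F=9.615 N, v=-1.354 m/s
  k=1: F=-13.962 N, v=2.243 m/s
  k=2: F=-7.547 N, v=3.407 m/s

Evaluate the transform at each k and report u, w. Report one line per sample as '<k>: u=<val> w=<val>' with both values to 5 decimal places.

0: u=-1.37587 w=-5.28493
1: u=2.67887 w=8.35523
2: u=6.84597 w=9.91426

k=0: b·v=12.1×(-1.354)=-16.38340; √(2b)=4.91935; u=(-16.38340+9.615)/4.91935=-1.37587, w=(-16.38340−9.615)/4.91935=-5.28493
k=1: b·v=12.1×2.243=27.14030; √(2b)=4.91935; u=(27.14030+(-13.962))/4.91935=2.67887, w=(27.14030−(-13.962))/4.91935=8.35523
k=2: b·v=12.1×3.407=41.22470; √(2b)=4.91935; u=(41.22470+(-7.547))/4.91935=6.84597, w=(41.22470−(-7.547))/4.91935=9.91426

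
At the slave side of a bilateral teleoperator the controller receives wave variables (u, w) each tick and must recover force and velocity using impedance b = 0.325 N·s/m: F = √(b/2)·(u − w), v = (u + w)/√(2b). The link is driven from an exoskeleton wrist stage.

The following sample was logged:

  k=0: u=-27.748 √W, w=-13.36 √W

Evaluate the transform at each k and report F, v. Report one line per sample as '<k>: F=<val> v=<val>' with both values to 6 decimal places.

k=0: u−w=-14.388000, u+w=-41.108000; √(b/2)=0.403113, √(2b)=0.806226; F=0.403113×(-14.388)=-5.799988, v=-41.108000/0.806226=-50.988199

0: F=-5.799988 v=-50.988199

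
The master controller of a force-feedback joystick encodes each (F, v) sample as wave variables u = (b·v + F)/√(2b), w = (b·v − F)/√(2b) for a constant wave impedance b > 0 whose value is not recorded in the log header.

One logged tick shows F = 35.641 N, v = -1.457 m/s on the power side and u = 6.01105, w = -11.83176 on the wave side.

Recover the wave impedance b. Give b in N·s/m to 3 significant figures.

u + w = -5.82071;  u + w = √(2b)·v, so √(2b) = -5.82071/(-1.457) = 3.99500.
b = (√(2b))²/2 = 15.96000/2 = 7.98000.
(Check via u − w = 2F/√(2b): u − w = 17.84281, 2F/√(2b) = 17.84282.)

b = 7.98 N·s/m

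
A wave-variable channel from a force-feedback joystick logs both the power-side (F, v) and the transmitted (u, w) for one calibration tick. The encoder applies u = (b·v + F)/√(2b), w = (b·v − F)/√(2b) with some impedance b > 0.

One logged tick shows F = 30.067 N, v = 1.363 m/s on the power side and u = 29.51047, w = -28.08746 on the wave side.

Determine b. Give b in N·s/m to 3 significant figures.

b = 0.545 N·s/m

u + w = 1.42301;  u + w = √(2b)·v, so √(2b) = 1.42301/1.363 = 1.04403.
b = (√(2b))²/2 = 1.08999/2 = 0.54500.
(Check via u − w = 2F/√(2b): u − w = 57.59793, 2F/√(2b) = 57.59808.)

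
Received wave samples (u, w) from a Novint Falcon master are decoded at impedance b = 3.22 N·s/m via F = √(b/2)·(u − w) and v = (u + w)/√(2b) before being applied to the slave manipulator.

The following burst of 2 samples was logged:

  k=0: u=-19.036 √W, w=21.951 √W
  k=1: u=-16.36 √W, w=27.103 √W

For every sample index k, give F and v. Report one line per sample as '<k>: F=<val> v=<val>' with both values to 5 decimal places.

0: F=-52.00667 v=1.14867
1: F=-55.14836 v=4.23334

k=0: u−w=-40.98700, u+w=2.91500; √(b/2)=1.26886, √(2b)=2.53772; F=1.26886×(-40.987)=-52.00667, v=2.91500/2.53772=1.14867
k=1: u−w=-43.46300, u+w=10.74300; √(b/2)=1.26886, √(2b)=2.53772; F=1.26886×(-43.463)=-55.14836, v=10.74300/2.53772=4.23334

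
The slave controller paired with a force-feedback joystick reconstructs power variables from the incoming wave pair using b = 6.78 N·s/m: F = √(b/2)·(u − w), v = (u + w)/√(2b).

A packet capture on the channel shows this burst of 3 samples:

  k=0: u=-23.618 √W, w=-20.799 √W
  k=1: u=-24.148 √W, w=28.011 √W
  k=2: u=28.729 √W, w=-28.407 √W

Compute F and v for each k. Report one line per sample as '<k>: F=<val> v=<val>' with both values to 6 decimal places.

k=0: u−w=-2.819000, u+w=-44.417000; √(b/2)=1.841195, √(2b)=3.682391; F=1.841195×(-2.819)=-5.190329, v=-44.417000/3.682391=-12.062001
k=1: u−w=-52.159000, u+w=3.863000; √(b/2)=1.841195, √(2b)=3.682391; F=1.841195×(-52.159)=-96.034904, v=3.863000/3.682391=1.049047
k=2: u−w=57.136000, u+w=0.322000; √(b/2)=1.841195, √(2b)=3.682391; F=1.841195×57.136=105.198533, v=0.322000/3.682391=0.087443

0: F=-5.190329 v=-12.062001
1: F=-96.034904 v=1.049047
2: F=105.198533 v=0.087443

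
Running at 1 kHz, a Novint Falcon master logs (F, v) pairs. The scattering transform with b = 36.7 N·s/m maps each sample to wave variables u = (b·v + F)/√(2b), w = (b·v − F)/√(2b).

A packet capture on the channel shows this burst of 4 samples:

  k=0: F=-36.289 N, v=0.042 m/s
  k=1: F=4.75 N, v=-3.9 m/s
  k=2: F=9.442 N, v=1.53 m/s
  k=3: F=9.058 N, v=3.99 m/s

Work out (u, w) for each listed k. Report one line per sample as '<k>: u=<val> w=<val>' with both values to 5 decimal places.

k=0: b·v=36.7×0.042=1.54140; √(2b)=8.56738; u=(1.54140+(-36.289))/8.56738=-4.05580, w=(1.54140−(-36.289))/8.56738=4.41563
k=1: b·v=36.7×(-3.9)=-143.13000; √(2b)=8.56738; u=(-143.13000+4.75)/8.56738=-16.15196, w=(-143.13000−4.75)/8.56738=-17.26082
k=2: b·v=36.7×1.53=56.15100; √(2b)=8.56738; u=(56.15100+9.442)/8.56738=7.65613, w=(56.15100−9.442)/8.56738=5.45196
k=3: b·v=36.7×3.99=146.43300; √(2b)=8.56738; u=(146.43300+9.058)/8.56738=18.14919, w=(146.43300−9.058)/8.56738=16.03466

0: u=-4.05580 w=4.41563
1: u=-16.15196 w=-17.26082
2: u=7.65613 w=5.45196
3: u=18.14919 w=16.03466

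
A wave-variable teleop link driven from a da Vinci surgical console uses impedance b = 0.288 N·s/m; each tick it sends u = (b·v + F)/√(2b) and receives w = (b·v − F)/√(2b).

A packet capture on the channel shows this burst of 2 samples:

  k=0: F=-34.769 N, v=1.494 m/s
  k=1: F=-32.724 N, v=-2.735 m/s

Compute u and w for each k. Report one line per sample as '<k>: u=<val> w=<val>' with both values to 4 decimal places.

0: u=-45.2452 w=46.3791
1: u=-44.1555 w=42.0798

k=0: b·v=0.288×1.494=0.4303; √(2b)=0.7589; u=(0.4303+(-34.769))/0.7589=-45.2452, w=(0.4303−(-34.769))/0.7589=46.3791
k=1: b·v=0.288×(-2.735)=-0.7877; √(2b)=0.7589; u=(-0.7877+(-32.724))/0.7589=-44.1555, w=(-0.7877−(-32.724))/0.7589=42.0798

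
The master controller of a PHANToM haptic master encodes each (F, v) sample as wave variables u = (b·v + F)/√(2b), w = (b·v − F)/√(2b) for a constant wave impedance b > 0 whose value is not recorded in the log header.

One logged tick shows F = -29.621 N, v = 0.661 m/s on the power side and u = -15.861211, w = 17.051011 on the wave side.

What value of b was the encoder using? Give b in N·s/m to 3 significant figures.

b = 1.62 N·s/m

u + w = 1.189800;  u + w = √(2b)·v, so √(2b) = 1.189800/0.661 = 1.800000.
b = (√(2b))²/2 = 3.240000/2 = 1.620000.
(Check via u − w = 2F/√(2b): u − w = -32.912222, 2F/√(2b) = -32.912222.)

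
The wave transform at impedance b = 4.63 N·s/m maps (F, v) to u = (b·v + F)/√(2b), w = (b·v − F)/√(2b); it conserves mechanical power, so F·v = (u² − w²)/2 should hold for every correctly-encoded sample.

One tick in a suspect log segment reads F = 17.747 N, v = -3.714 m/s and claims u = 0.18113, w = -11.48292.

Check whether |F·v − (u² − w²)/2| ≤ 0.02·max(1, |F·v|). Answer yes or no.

F·v = 17.747×(-3.714) = -65.9124 W.
(u² − w²)/2 = (0.0328 − 131.8575)/2 = -65.9123 W.
|Δ| = 0.0000;  2% of max(1, |F·v|) = 1.3182.

yes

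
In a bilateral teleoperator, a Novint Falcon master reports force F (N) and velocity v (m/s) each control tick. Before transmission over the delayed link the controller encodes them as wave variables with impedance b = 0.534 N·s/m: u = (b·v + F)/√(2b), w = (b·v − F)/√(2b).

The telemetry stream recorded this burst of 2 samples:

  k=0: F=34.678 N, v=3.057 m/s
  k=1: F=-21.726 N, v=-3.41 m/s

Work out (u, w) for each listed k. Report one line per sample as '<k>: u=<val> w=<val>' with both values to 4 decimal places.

0: u=35.1355 w=-31.9762
1: u=-22.7850 w=19.2610

k=0: b·v=0.534×3.057=1.6324; √(2b)=1.0334; u=(1.6324+34.678)/1.0334=35.1355, w=(1.6324−34.678)/1.0334=-31.9762
k=1: b·v=0.534×(-3.41)=-1.8209; √(2b)=1.0334; u=(-1.8209+(-21.726))/1.0334=-22.7850, w=(-1.8209−(-21.726))/1.0334=19.2610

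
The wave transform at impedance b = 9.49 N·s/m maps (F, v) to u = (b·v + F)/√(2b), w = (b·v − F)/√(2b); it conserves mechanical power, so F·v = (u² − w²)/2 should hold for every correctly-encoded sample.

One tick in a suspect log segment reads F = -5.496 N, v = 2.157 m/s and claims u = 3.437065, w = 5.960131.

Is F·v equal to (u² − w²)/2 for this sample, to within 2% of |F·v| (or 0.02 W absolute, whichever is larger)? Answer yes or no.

F·v = (-5.496)×2.157 = -11.854872 W.
(u² − w²)/2 = (11.813416 − 35.523162)/2 = -11.854873 W.
|Δ| = 0.000001;  2% of max(1, |F·v|) = 0.237097.

yes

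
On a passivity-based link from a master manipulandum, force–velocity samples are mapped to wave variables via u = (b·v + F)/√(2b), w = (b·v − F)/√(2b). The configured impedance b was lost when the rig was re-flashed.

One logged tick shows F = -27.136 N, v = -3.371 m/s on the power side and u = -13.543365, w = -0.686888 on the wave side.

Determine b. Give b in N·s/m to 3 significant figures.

u + w = -14.230253;  u + w = √(2b)·v, so √(2b) = -14.230253/(-3.371) = 4.221374.
b = (√(2b))²/2 = 17.820002/2 = 8.910001.
(Check via u − w = 2F/√(2b): u − w = -12.856477, 2F/√(2b) = -12.856476.)

b = 8.91 N·s/m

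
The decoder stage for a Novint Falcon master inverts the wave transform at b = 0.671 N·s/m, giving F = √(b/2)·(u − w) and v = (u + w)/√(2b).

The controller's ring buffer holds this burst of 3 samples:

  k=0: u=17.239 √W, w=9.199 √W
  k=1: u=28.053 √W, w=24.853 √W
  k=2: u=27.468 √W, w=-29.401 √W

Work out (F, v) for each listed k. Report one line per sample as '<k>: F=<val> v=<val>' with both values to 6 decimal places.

k=0: u−w=8.040000, u+w=26.438000; √(b/2)=0.579224, √(2b)=1.158447; F=0.579224×8.04=4.656958, v=26.438000/1.158447=22.821928
k=1: u−w=3.200000, u+w=52.906000; √(b/2)=0.579224, √(2b)=1.158447; F=0.579224×3.2=1.853516, v=52.906000/1.158447=45.669754
k=2: u−w=56.869000, u+w=-1.933000; √(b/2)=0.579224, √(2b)=1.158447; F=0.579224×56.869=32.939868, v=-1.933000/1.158447=-1.668613

0: F=4.656958 v=22.821928
1: F=1.853516 v=45.669754
2: F=32.939868 v=-1.668613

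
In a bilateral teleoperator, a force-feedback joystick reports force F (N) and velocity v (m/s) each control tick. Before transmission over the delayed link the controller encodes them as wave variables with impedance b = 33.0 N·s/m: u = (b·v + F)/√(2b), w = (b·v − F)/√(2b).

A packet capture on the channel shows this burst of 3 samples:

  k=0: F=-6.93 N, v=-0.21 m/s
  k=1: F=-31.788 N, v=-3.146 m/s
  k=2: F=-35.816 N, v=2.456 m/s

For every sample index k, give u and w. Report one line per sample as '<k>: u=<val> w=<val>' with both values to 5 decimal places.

k=0: b·v=33.0×(-0.21)=-6.93000; √(2b)=8.12404; u=(-6.93000+(-6.93))/8.12404=-1.70605, w=(-6.93000−(-6.93))/8.12404=0.00000
k=1: b·v=33.0×(-3.146)=-103.81800; √(2b)=8.12404; u=(-103.81800+(-31.788))/8.12404=-16.69194, w=(-103.81800−(-31.788))/8.12404=-8.86628
k=2: b·v=33.0×2.456=81.04800; √(2b)=8.12404; u=(81.04800+(-35.816))/8.12404=5.56767, w=(81.04800−(-35.816))/8.12404=14.38496

0: u=-1.70605 w=0.00000
1: u=-16.69194 w=-8.86628
2: u=5.56767 w=14.38496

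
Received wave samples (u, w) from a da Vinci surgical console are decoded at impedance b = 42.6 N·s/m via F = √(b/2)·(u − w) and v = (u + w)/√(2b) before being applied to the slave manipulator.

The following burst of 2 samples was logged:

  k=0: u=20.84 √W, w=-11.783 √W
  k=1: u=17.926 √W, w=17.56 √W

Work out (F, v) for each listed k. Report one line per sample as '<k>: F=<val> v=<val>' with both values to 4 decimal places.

k=0: u−w=32.6230, u+w=9.0570; √(b/2)=4.6152, √(2b)=9.2304; F=4.6152×32.623=150.5614, v=9.0570/9.2304=0.9812
k=1: u−w=0.3660, u+w=35.4860; √(b/2)=4.6152, √(2b)=9.2304; F=4.6152×0.366=1.6892, v=35.4860/9.2304=3.8445

0: F=150.5614 v=0.9812
1: F=1.6892 v=3.8445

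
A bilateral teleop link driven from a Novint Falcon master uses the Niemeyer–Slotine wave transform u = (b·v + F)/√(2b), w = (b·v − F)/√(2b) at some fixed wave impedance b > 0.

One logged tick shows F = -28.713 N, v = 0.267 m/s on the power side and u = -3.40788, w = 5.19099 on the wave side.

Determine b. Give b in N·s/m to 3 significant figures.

u + w = 1.7831;  u + w = √(2b)·v, so √(2b) = 1.7831/0.267 = 6.6783.
b = (√(2b))²/2 = 44.5999/2 = 22.2999.
(Check via u − w = 2F/√(2b): u − w = -8.5989, 2F/√(2b) = -8.5989.)

b = 22.3 N·s/m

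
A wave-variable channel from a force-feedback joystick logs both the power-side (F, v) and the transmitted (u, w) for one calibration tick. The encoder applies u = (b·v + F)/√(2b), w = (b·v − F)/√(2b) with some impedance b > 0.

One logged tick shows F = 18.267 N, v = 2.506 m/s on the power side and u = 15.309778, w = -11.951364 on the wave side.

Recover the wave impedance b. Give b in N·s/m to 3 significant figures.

u + w = 3.358414;  u + w = √(2b)·v, so √(2b) = 3.358414/2.506 = 1.340149.
b = (√(2b))²/2 = 1.796000/2 = 0.898000.
(Check via u − w = 2F/√(2b): u − w = 27.261142, 2F/√(2b) = 27.261143.)

b = 0.898 N·s/m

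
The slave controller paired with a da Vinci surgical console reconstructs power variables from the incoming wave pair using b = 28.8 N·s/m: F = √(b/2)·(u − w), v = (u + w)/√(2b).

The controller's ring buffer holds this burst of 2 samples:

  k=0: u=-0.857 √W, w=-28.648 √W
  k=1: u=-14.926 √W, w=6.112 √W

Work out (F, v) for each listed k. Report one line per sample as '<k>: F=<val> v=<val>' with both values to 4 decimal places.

0: F=105.4594 v=-3.8876
1: F=-79.8336 v=-1.1613

k=0: u−w=27.7910, u+w=-29.5050; √(b/2)=3.7947, √(2b)=7.5895; F=3.7947×27.791=105.4594, v=-29.5050/7.5895=-3.8876
k=1: u−w=-21.0380, u+w=-8.8140; √(b/2)=3.7947, √(2b)=7.5895; F=3.7947×(-21.038)=-79.8336, v=-8.8140/7.5895=-1.1613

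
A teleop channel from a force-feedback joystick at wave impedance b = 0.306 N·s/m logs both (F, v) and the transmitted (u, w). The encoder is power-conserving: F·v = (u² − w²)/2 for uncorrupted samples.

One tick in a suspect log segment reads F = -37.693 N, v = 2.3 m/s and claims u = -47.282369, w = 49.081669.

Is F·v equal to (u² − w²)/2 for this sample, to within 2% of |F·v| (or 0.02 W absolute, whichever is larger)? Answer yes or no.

F·v = (-37.693)×2.3 = -86.693900 W.
(u² − w²)/2 = (2235.622418 − 2409.010232)/2 = -86.693907 W.
|Δ| = 0.000007;  2% of max(1, |F·v|) = 1.733878.

yes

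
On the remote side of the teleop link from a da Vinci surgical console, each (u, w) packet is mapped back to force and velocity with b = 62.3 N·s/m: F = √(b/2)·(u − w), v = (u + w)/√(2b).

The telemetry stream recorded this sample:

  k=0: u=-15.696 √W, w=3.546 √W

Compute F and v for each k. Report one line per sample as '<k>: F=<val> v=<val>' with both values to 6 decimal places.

k=0: u−w=-19.242000, u+w=-12.150000; √(b/2)=5.581219, √(2b)=11.162437; F=5.581219×(-19.242)=-107.393806, v=-12.150000/11.162437=-1.088472

0: F=-107.393806 v=-1.088472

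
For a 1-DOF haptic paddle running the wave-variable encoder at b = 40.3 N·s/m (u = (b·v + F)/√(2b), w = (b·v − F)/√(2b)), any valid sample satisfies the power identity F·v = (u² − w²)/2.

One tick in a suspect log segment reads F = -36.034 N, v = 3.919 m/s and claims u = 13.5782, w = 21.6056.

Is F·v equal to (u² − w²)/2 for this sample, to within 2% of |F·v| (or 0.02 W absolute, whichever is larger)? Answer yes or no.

yes

F·v = (-36.034)×3.919 = -141.21725 W.
(u² − w²)/2 = (184.36752 − 466.80195)/2 = -141.21722 W.
|Δ| = 0.00003;  2% of max(1, |F·v|) = 2.82434.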